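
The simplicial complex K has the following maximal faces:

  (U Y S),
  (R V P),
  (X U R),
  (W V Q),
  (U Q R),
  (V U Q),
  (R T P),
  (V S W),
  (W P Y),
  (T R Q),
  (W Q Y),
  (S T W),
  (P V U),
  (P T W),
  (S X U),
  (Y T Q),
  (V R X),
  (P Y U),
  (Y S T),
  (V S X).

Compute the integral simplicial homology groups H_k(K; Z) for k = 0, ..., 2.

H_0 ≅ Z,  H_1 ≅ Z ⊕ Z/2,  H_2 = 0.

Take the total order P < Q < R < S < T < U < V < W < X < Y on the vertex set. Then K (dimension 2) consists of the simplices:

  0-simplices (10): P, Q, R, S, T, U, V, W, X, Y
  1-simplices (30): PR, PT, PU, PV, PW, PY, QR, QT, QU, QV, QW, QY, RT, RU, RV, RX, ST, SU, SV, SW, SX, SY, TW, TY, UV, UX, UY, VW, VX, WY
  2-simplices (20): PRT, PRV, PTW, PUV, PUY, PWY, QRT, QRU, QTY, QUV, QVW, QWY, RUX, RVX, STW, STY, SUX, SUY, SVW, SVX

so the chain groups are C_0 ≅ Z^10, C_1 ≅ Z^30, C_2 ≅ Z^20.

∂_1: C_1 → C_0 is given by ∂[p,q] = [q] − [p]. For instance
  ∂SW = W − S.
As a 10×30 matrix over Z this has rank 9, with invariant factors (1,1,1,1,1,1,1,1,1).

The boundary map ∂_2: C_2 → C_1 acts by ∂[p,q,r] = [q,r] − [p,r] + [p,q]. For instance
  ∂PWY = WY − PY + PW,
  ∂PTW = TW − PW + PT.
This gives a 30×20 integer matrix of rank 20; reducing to Smith normal form yields diagonal entries (1,1,1,1,1,1,1,1,1,1,1,1,1,1,1,1,1,1,1,2).

Now H_k = ker ∂_k / im ∂_{k+1}, so:

  H_0: rank C_0 − rank ∂_1 = 10 − 9 = 1, and the invariant factors of ∂_1 are all 1, so H_0 ≅ Z.
  H_1: rank ker ∂_1 − rank ∂_2 = (30 − 9) − 20 = 1, and ∂_2 has invariant factor 2 > 1, so H_1 ≅ Z ⊕ Z/2.
  H_2: rank ker ∂_2 − rank ∂_3 = (20 − 20) − 0 = 0, and there is no ∂_3, so H_2 ≅ 0.

As a check, the Euler characteristic is 10 − 30 + 20 = 0, which agrees with 1 − 1 + 0 = 0.
(K is a triangulation of the Klein bottle.)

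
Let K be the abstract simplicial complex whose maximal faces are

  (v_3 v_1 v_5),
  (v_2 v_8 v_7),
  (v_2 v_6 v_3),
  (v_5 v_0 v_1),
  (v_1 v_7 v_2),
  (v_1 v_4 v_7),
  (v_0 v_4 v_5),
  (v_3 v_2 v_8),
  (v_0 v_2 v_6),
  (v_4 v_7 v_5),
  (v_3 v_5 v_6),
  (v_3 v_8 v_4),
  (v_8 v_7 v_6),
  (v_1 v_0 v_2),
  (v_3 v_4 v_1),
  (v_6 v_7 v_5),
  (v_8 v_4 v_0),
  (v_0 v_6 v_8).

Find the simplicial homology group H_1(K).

H_1 = Z ⊕ Z/2Z.

Take the total order v_0 < v_1 < v_2 < v_3 < v_4 < v_5 < v_6 < v_7 < v_8 on the vertex set. Then K (dimension 2) consists of the simplices:

  0-simplices (9): [v_0], [v_1], [v_2], [v_3], [v_4], [v_5], [v_6], [v_7], [v_8]
  1-simplices (27): (27 of them)
  2-simplices (18): (18 of them)

so the chain groups are C_0 ≅ Z^9, C_1 ≅ Z^27, C_2 ≅ Z^18.

Boundary ∂_1: C_1 → C_0 sends each edge [p,q] (with p < q) to q − p.
This gives a 9×27 integer matrix of rank 8; reducing to Smith normal form yields diagonal entries (1,1,1,1,1,1,1,1).

Boundary ∂_2: C_2 → C_1 maps a triangle to the signed sum of its edges. For instance
  ∂[v_1,v_4,v_7] = [v_4,v_7] − [v_1,v_7] + [v_1,v_4],
  ∂[v_2,v_3,v_6] = [v_3,v_6] − [v_2,v_6] + [v_2,v_3].
This gives a 27×18 integer matrix of rank 18; reducing to Smith normal form yields diagonal entries (1,1,1,1,1,1,1,1,1,1,1,1,1,1,1,1,1,2).

Now H_k = ker ∂_k / im ∂_{k+1}, so:

  H_1: rank ker ∂_1 − rank ∂_2 = (27 − 8) − 18 = 1, and ∂_2 has invariant factor 2 > 1, so H_1 ≅ Z ⊕ Z/2Z.

(K is a triangulation of the Klein bottle.)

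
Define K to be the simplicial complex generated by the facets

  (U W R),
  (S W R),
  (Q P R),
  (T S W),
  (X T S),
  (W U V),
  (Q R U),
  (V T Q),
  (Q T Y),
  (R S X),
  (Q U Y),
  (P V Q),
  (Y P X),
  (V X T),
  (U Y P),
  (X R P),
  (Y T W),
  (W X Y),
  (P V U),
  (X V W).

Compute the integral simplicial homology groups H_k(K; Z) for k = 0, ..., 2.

K has 10 vertices, 30 edges, 20 triangles.
rank ∂_0 = 0, rank ∂_1 = 9 ⇒ b_0 = 10 − 0 − 9 = 1; all invariant factors of ∂_1 are 1 so no torsion. So H_0 ≅ Z.
rank ∂_1 = 9, rank ∂_2 = 20 ⇒ b_1 = 30 − 9 − 20 = 1; ∂_2 has invariant factor(s) [2] giving torsion. So H_1 ≅ Z ⊕ Z/2.
rank ∂_2 = 20, rank ∂_3 = 0 ⇒ b_2 = 20 − 20 − 0 = 0. So H_2 ≅ 0.

H_0 = Z,  H_1 = Z ⊕ Z/2,  H_2 = 0.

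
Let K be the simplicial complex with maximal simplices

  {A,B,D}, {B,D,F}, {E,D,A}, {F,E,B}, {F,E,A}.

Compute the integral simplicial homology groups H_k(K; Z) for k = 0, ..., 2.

Order the vertices as A < B < D < E < F. Listing each simplex with vertices in this order, K has dimension 2 with simplices:

  0-simplices (5): A, B, D, E, F
  1-simplices (10): AB, AD, AE, AF, BD, BE, BF, DE, DF, EF
  2-simplices (5): ABD, ADE, AEF, BDF, BEF

Hence C_0 ≅ Z^5, C_1 ≅ Z^10, C_2 ≅ Z^5.

Boundary ∂_1: C_1 → C_0 sends each edge [p,q] (with p < q) to q − p. For instance
  ∂BE = E − B.
As a 5×10 matrix over Z this has rank 4, with invariant factors (1,1,1,1).

The boundary map ∂_2: C_2 → C_1 maps a triangle to the signed sum of its edges. For instance
  ∂BDF = DF − BF + BD,
  ∂BEF = EF − BF + BE.
The resulting 10×5 matrix has rank 5, and its Smith normal form has invariant factors (1,1,1,1,1).

From H_k ≅ ker(∂_k) / im(∂_{k+1}) we obtain:

  H_0: rank C_0 − rank ∂_1 = 5 − 4 = 1, and the invariant factors of ∂_1 are all 1, so H_0 = Z.
  H_1: rank ker ∂_1 − rank ∂_2 = (10 − 4) − 5 = 1, and the invariant factors of ∂_2 are all 1, so H_1 = Z.
  H_2: rank ker ∂_2 − rank ∂_3 = (5 − 5) − 0 = 0, and there is no ∂_3, so H_2 = 0.

H_0 ≅ Z,  H_1 ≅ Z,  H_2 = 0.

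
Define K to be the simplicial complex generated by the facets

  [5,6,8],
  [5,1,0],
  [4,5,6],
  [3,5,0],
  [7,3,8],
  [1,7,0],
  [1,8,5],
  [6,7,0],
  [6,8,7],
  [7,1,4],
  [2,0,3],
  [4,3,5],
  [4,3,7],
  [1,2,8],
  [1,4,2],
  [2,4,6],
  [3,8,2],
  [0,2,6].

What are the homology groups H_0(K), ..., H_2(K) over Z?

H_0 ≅ Z,  H_1 ≅ Z^2,  H_2 ≅ Z.

Take the total order 0 < 1 < 2 < 3 < 4 < 5 < 6 < 7 < 8 on the vertex set. Then K (dimension 2) consists of the simplices:

  0-simplices (9): [0], [1], [2], [3], [4], [5], [6], [7], [8]
  1-simplices (27): (27 of them)
  2-simplices (18): [0,1,5], [0,1,7], [0,2,3], [0,2,6], [0,3,5], [0,6,7], [1,2,4], [1,2,8], [1,4,7], [1,5,8], [2,3,8], [2,4,6], [3,4,5], [3,4,7], [3,7,8], [4,5,6], [5,6,8], [6,7,8]

Hence C_0 ≅ Z^9, C_1 ≅ Z^27, C_2 ≅ Z^18.

∂_1: C_1 → C_0 sends each edge [p,q] (with p < q) to q − p.
As a 9×27 matrix over Z this has rank 8, with invariant factors (1,1,1,1,1,1,1,1).

Boundary ∂_2: C_2 → C_1 acts by ∂[p,q,r] = [q,r] − [p,r] + [p,q]. For instance
  ∂[0,2,3] = [2,3] − [0,3] + [0,2],
  ∂[1,5,8] = [5,8] − [1,8] + [1,5].
As a 27×18 matrix over Z this has rank 17, with invariant factors (1,1,1,1,1,1,1,1,1,1,1,1,1,1,1,1,1).

Computing H_k = (kernel of ∂_k) / (image of ∂_{k+1}):

  H_0: rank C_0 − rank ∂_1 = 9 − 8 = 1, and the invariant factors of ∂_1 are all 1, so H_0 ≅ Z.
  H_1: rank ker ∂_1 − rank ∂_2 = (27 − 8) − 17 = 2, and the invariant factors of ∂_2 are all 1, so H_1 ≅ Z^2.
  H_2: rank ker ∂_2 − rank ∂_3 = (18 − 17) − 0 = 1, and there is no ∂_3, so H_2 ≅ Z.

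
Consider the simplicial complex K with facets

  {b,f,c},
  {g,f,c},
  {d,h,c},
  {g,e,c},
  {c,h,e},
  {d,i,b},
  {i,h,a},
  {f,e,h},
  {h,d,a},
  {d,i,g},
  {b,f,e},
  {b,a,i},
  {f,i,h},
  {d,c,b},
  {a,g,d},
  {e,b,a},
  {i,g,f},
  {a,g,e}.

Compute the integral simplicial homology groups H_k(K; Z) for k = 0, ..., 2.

Order the vertices as a < b < c < d < e < f < g < h < i. Listing each simplex with vertices in this order, K has dimension 2 with simplices:

  0-simplices (9): a, b, c, d, e, f, g, h, i
  1-simplices (27): ab, ad, ae, ag, ah, ai, bc, bd, be, bf, bi, cd, ce, cf, cg, ch, dg, dh, di, ef, eg, eh, fg, fh, fi, gi, hi
  2-simplices (18): abe, abi, adg, adh, aeg, ahi, bcd, bcf, bdi, bef, cdh, ceg, ceh, cfg, dgi, efh, fgi, fhi

so the chain groups are C_0 ≅ Z^9, C_1 ≅ Z^27, C_2 ≅ Z^18.

∂_1: C_1 → C_0 sends each edge [p,q] (with p < q) to q − p. For instance
  ∂dg = g − d.
This gives a 9×27 integer matrix of rank 8; reducing to Smith normal form yields diagonal entries (1,1,1,1,1,1,1,1).

Boundary ∂_2: C_2 → C_1 acts by ∂[p,q,r] = [q,r] − [p,r] + [p,q]. For instance
  ∂ahi = hi − ai + ah,
  ∂bdi = di − bi + bd.
The resulting 27×18 matrix has rank 18, and its Smith normal form has invariant factors (1,1,1,1,1,1,1,1,1,1,1,1,1,1,1,1,1,2).

Reading off H_k = ker ∂_k / im ∂_{k+1}:

  H_0: rank C_0 − rank ∂_1 = 9 − 8 = 1, and the invariant factors of ∂_1 are all 1, so H_0 ≅ Z.
  H_1: rank ker ∂_1 − rank ∂_2 = (27 − 8) − 18 = 1, and ∂_2 has invariant factor 2 > 1, so H_1 ≅ Z ⊕ Z/2Z.
  H_2: rank ker ∂_2 − rank ∂_3 = (18 − 18) − 0 = 0, and there is no ∂_3, so H_2 ≅ 0.

(K is a triangulation of the Klein bottle.)

H_0 ≅ Z,  H_1 ≅ Z ⊕ Z/2Z,  H_2 = 0.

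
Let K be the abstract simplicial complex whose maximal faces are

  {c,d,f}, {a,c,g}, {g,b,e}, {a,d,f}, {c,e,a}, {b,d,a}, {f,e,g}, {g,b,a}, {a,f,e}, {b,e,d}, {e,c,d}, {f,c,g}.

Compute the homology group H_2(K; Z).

Fix the vertex order a < b < c < d < e < f < g and write every simplex with vertices in increasing order. Then dim K = 2 and the simplices of K are:

  0-simplices (7): a, b, c, d, e, f, g
  1-simplices (18): ab, ac, ad, ae, af, ag, bd, be, bg, cd, ce, cf, cg, de, df, ef, eg, fg
  2-simplices (12): abd, abg, ace, acg, adf, aef, bde, beg, cde, cdf, cfg, efg

so the chain groups are C_0 ≅ Z^7, C_1 ≅ Z^18, C_2 ≅ Z^12.

The boundary map ∂_1: C_1 → C_0 is given by ∂[p,q] = [q] − [p].
The 7×18 boundary matrix has rank 6 and Smith normal form diag(1,1,1,1,1,1).

The boundary map ∂_2: C_2 → C_1 maps a triangle to the signed sum of its edges. For instance
  ∂adf = df − af + ad,
  ∂cdf = df − cf + cd.
As a 18×12 matrix over Z this has rank 12, with invariant factors (1,1,1,1,1,1,1,1,1,1,1,2).

Computing H_k = (kernel of ∂_k) / (image of ∂_{k+1}):

  H_2: rank ker ∂_2 − rank ∂_3 = (12 − 12) − 0 = 0, and there is no ∂_3, so H_2 ≅ 0.

(K is a triangulation of the real projective plane RP^2.)

H_2 ≅ 0.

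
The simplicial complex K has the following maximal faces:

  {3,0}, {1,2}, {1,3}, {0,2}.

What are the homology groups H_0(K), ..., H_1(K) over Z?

Order the vertices as 0 < 1 < 2 < 3. Listing each simplex with vertices in this order, K has dimension 1 with simplices:

  0-simplices (4): [0], [1], [2], [3]
  1-simplices (4): [0,2], [0,3], [1,2], [1,3]

Hence C_0 ≅ Z^4, C_1 ≅ Z^4.

The boundary map ∂_1: C_1 → C_0 maps an edge to its endpoints' difference, ∂[p,q] = q − p. For instance
  ∂[1,2] = [2] − [1].
As a 4×4 matrix over Z this has rank 3, with invariant factors (1,1,1).

Reading off H_k = ker ∂_k / im ∂_{k+1}:

  H_0: rank C_0 − rank ∂_1 = 4 − 3 = 1, and the invariant factors of ∂_1 are all 1, so H_0 ≅ Z.
  H_1: rank ker ∂_1 − rank ∂_2 = (4 − 3) − 0 = 1, and there is no ∂_2, so H_1 ≅ Z.

As a check, the Euler characteristic is 4 − 4 = 0, which agrees with 1 − 1 = 0.

H_0 ≅ Z,  H_1 ≅ Z.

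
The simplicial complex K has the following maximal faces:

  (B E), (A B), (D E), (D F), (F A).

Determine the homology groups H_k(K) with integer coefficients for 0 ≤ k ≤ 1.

Take the total order A < B < D < E < F on the vertex set. Then K (dimension 1) consists of the simplices:

  0-simplices (5): A, B, D, E, F
  1-simplices (5): AB, AF, BE, DE, DF

Hence C_0 ≅ Z^5, C_1 ≅ Z^5.

The boundary map ∂_1: C_1 → C_0 is given by ∂[p,q] = [q] − [p]. For instance
  ∂DE = E − D.
This gives a 5×5 integer matrix of rank 4; reducing to Smith normal form yields diagonal entries (1,1,1,1).

From H_k ≅ ker(∂_k) / im(∂_{k+1}) we obtain:

  H_0: rank C_0 − rank ∂_1 = 5 − 4 = 1, and the invariant factors of ∂_1 are all 1, so H_0 = Z.
  H_1: rank ker ∂_1 − rank ∂_2 = (5 − 4) − 0 = 1, and there is no ∂_2, so H_1 = Z.

(K is a triangulation of the circle S^1.)

H_0 ≅ Z,  H_1 ≅ Z.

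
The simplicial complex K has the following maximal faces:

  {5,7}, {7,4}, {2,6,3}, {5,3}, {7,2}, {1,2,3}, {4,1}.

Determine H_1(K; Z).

We work with the vertex ordering 1 < 2 < 3 < 4 < 5 < 6 < 7. The simplices of K, each written with vertices in increasing order, are:

  0-simplices (7): [1], [2], [3], [4], [5], [6], [7]
  1-simplices (10): [1,2], [1,3], [1,4], [2,3], [2,6], [2,7], [3,5], [3,6], [4,7], [5,7]
  2-simplices (2): [1,2,3], [2,3,6]

so the chain groups are C_0 ≅ Z^7, C_1 ≅ Z^10, C_2 ≅ Z^2.

∂_1: C_1 → C_0 sends each edge [p,q] (with p < q) to q − p.
The resulting 7×10 matrix has rank 6, and its Smith normal form has invariant factors (1,1,1,1,1,1).

Boundary ∂_2: C_2 → C_1 acts by ∂[p,q,r] = [q,r] − [p,r] + [p,q]. For instance
  ∂[1,2,3] = [2,3] − [1,3] + [1,2],
  ∂[2,3,6] = [3,6] − [2,6] + [2,3].
The 10×2 boundary matrix has rank 2 and Smith normal form diag(1,1).

Now H_k = ker ∂_k / im ∂_{k+1}, so:

  H_1: rank ker ∂_1 − rank ∂_2 = (10 − 6) − 2 = 2, and the invariant factors of ∂_2 are all 1, so H_1 = Z^2.

H_1 ≅ Z^2.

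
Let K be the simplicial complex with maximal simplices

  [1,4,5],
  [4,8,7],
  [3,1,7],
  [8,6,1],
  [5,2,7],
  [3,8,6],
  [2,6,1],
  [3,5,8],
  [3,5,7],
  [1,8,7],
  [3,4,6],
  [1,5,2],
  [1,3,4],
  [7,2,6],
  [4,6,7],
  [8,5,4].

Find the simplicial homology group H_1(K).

H_1 ≅ Z^2.

Take the total order 1 < 2 < 3 < 4 < 5 < 6 < 7 < 8 on the vertex set. Then K (dimension 2) consists of the simplices:

  0-simplices (8): [1], [2], [3], [4], [5], [6], [7], [8]
  1-simplices (24): (24 of them)
  2-simplices (16): [1,2,5], [1,2,6], [1,3,4], [1,3,7], [1,4,5], [1,6,8], [1,7,8], [2,5,7], [2,6,7], [3,4,6], [3,5,7], [3,5,8], [3,6,8], [4,5,8], [4,6,7], [4,7,8]

so the chain groups are C_0 ≅ Z^8, C_1 ≅ Z^24, C_2 ≅ Z^16.

Boundary ∂_1: C_1 → C_0 maps an edge to its endpoints' difference, ∂[p,q] = q − p.
As a 8×24 matrix over Z this has rank 7, with invariant factors (1,1,1,1,1,1,1).

Boundary ∂_2: C_2 → C_1 maps a triangle to the signed sum of its edges. For instance
  ∂[1,6,8] = [6,8] − [1,8] + [1,6],
  ∂[4,6,7] = [6,7] − [4,7] + [4,6].
As a 24×16 matrix over Z this has rank 15, with invariant factors (1,1,1,1,1,1,1,1,1,1,1,1,1,1,1).

Computing H_k = (kernel of ∂_k) / (image of ∂_{k+1}):

  H_1: rank ker ∂_1 − rank ∂_2 = (24 − 7) − 15 = 2, and the invariant factors of ∂_2 are all 1, so H_1 = Z^2.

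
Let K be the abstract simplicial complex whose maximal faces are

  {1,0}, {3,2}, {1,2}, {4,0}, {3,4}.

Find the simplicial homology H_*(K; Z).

H_0 = Z,  H_1 = Z.

Order the vertices as 0 < 1 < 2 < 3 < 4. Listing each simplex with vertices in this order, K has dimension 1 with simplices:

  0-simplices (5): [0], [1], [2], [3], [4]
  1-simplices (5): [0,1], [0,4], [1,2], [2,3], [3,4]

giving chain groups C_0 ≅ Z^5, C_1 ≅ Z^5.

Boundary ∂_1: C_1 → C_0 sends each edge [p,q] (with p < q) to q − p. For instance
  ∂[0,1] = [1] − [0].
As a 5×5 matrix over Z this has rank 4, with invariant factors (1,1,1,1).

Computing H_k = (kernel of ∂_k) / (image of ∂_{k+1}):

  H_0: rank C_0 − rank ∂_1 = 5 − 4 = 1, and the invariant factors of ∂_1 are all 1, so H_0 = Z.
  H_1: rank ker ∂_1 − rank ∂_2 = (5 − 4) − 0 = 1, and there is no ∂_2, so H_1 = Z.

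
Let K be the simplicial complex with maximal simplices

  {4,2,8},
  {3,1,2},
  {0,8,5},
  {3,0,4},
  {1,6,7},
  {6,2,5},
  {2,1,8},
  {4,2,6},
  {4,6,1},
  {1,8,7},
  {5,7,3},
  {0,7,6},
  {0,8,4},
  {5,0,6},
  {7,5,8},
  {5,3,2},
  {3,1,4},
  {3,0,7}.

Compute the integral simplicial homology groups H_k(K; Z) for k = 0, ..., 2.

H_0 ≅ Z,  H_1 ≅ Z ⊕ Z_2,  H_2 = 0.

We work with the vertex ordering 0 < 1 < 2 < 3 < 4 < 5 < 6 < 7 < 8. The simplices of K, each written with vertices in increasing order, are:

  0-simplices (9): [0], [1], [2], [3], [4], [5], [6], [7], [8]
  1-simplices (27): (27 of them)
  2-simplices (18): [0,3,4], [0,3,7], [0,4,8], [0,5,6], [0,5,8], [0,6,7], [1,2,3], [1,2,8], [1,3,4], [1,4,6], [1,6,7], [1,7,8], [2,3,5], [2,4,6], [2,4,8], [2,5,6], [3,5,7], [5,7,8]

so the chain groups are C_0 ≅ Z^9, C_1 ≅ Z^27, C_2 ≅ Z^18.

The boundary map ∂_1: C_1 → C_0 sends each edge [p,q] (with p < q) to q − p.
The resulting 9×27 matrix has rank 8, and its Smith normal form has invariant factors (1,1,1,1,1,1,1,1).

Boundary ∂_2: C_2 → C_1 acts by ∂[p,q,r] = [q,r] − [p,r] + [p,q]. For instance
  ∂[2,3,5] = [3,5] − [2,5] + [2,3],
  ∂[3,5,7] = [5,7] − [3,7] + [3,5].
The 27×18 boundary matrix has rank 18 and Smith normal form diag(1,1,1,1,1,1,1,1,1,1,1,1,1,1,1,1,1,2).

Now H_k = ker ∂_k / im ∂_{k+1}, so:

  H_0: rank C_0 − rank ∂_1 = 9 − 8 = 1, and the invariant factors of ∂_1 are all 1, so H_0 = Z.
  H_1: rank ker ∂_1 − rank ∂_2 = (27 − 8) − 18 = 1, and ∂_2 has invariant factor 2 > 1, so H_1 = Z ⊕ Z_2.
  H_2: rank ker ∂_2 − rank ∂_3 = (18 − 18) − 0 = 0, and there is no ∂_3, so H_2 = 0.

As a check, the Euler characteristic is 9 − 27 + 18 = 0, which agrees with 1 − 1 + 0 = 0.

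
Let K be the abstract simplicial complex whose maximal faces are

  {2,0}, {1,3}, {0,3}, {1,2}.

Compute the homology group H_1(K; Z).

We work with the vertex ordering 0 < 1 < 2 < 3. The simplices of K, each written with vertices in increasing order, are:

  0-simplices (4): [0], [1], [2], [3]
  1-simplices (4): [0,2], [0,3], [1,2], [1,3]

Hence C_0 ≅ Z^4, C_1 ≅ Z^4.

The boundary map ∂_1: C_1 → C_0 maps an edge to its endpoints' difference, ∂[p,q] = q − p. For instance
  ∂[0,3] = [3] − [0].
The resulting 4×4 matrix has rank 3, and its Smith normal form has invariant factors (1,1,1).

Now H_k = ker ∂_k / im ∂_{k+1}, so:

  H_1: rank ker ∂_1 − rank ∂_2 = (4 − 3) − 0 = 1, and there is no ∂_2, so H_1 ≅ Z.

(K is a triangulation of the circle S^1.)

H_1 ≅ Z.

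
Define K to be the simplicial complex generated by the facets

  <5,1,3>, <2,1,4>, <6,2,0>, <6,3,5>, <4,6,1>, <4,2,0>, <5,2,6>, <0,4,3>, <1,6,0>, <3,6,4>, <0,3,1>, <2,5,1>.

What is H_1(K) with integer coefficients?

H_1 ≅ Z/2.

Order the vertices as 0 < 1 < 2 < 3 < 4 < 5 < 6. Listing each simplex with vertices in this order, K has dimension 2 with simplices:

  0-simplices (7): [0], [1], [2], [3], [4], [5], [6]
  1-simplices (18): [0,1], [0,2], [0,3], [0,4], [0,6], [1,2], [1,3], [1,4], [1,5], [1,6], [2,4], [2,5], [2,6], [3,4], [3,5], [3,6], [4,6], [5,6]
  2-simplices (12): [0,1,3], [0,1,6], [0,2,4], [0,2,6], [0,3,4], [1,2,4], [1,2,5], [1,3,5], [1,4,6], [2,5,6], [3,4,6], [3,5,6]

Hence C_0 ≅ Z^7, C_1 ≅ Z^18, C_2 ≅ Z^12.

The boundary map ∂_1: C_1 → C_0 maps an edge to its endpoints' difference, ∂[p,q] = q − p. For instance
  ∂[3,6] = [6] − [3].
The resulting 7×18 matrix has rank 6, and its Smith normal form has invariant factors (1,1,1,1,1,1).

Boundary ∂_2: C_2 → C_1 maps a triangle to the signed sum of its edges. For instance
  ∂[0,2,4] = [2,4] − [0,4] + [0,2],
  ∂[3,5,6] = [5,6] − [3,6] + [3,5].
As a 18×12 matrix over Z this has rank 12, with invariant factors (1,1,1,1,1,1,1,1,1,1,1,2).

Now H_k = ker ∂_k / im ∂_{k+1}, so:

  H_1: rank ker ∂_1 − rank ∂_2 = (18 − 6) − 12 = 0, and ∂_2 has invariant factor 2 > 1, so H_1 = Z/2.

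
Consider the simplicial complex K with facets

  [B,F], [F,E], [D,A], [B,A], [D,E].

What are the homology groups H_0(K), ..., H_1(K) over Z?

Order the vertices as A < B < D < E < F. Listing each simplex with vertices in this order, K has dimension 1 with simplices:

  0-simplices (5): A, B, D, E, F
  1-simplices (5): AB, AD, BF, DE, EF

Hence C_0 ≅ Z^5, C_1 ≅ Z^5.

∂_1: C_1 → C_0 maps an edge to its endpoints' difference, ∂[p,q] = q − p. For instance
  ∂AB = B − A.
The 5×5 boundary matrix has rank 4 and Smith normal form diag(1,1,1,1).

Computing H_k = (kernel of ∂_k) / (image of ∂_{k+1}):

  H_0: rank C_0 − rank ∂_1 = 5 − 4 = 1, and the invariant factors of ∂_1 are all 1, so H_0 = Z.
  H_1: rank ker ∂_1 − rank ∂_2 = (5 − 4) − 0 = 1, and there is no ∂_2, so H_1 = Z.

H_0 ≅ Z,  H_1 ≅ Z.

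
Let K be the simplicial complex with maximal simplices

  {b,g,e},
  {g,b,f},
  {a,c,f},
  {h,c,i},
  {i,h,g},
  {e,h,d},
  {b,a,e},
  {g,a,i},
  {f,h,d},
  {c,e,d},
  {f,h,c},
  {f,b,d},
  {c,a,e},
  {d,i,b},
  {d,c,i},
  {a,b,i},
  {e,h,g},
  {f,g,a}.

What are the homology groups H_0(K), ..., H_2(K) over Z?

We work with the vertex ordering a < b < c < d < e < f < g < h < i. The simplices of K, each written with vertices in increasing order, are:

  0-simplices (9): a, b, c, d, e, f, g, h, i
  1-simplices (27): ab, ac, ae, af, ag, ai, bd, be, bf, bg, bi, cd, ce, cf, ch, ci, de, df, dh, di, eg, eh, fg, fh, gh, gi, hi
  2-simplices (18): abe, abi, ace, acf, afg, agi, bdf, bdi, beg, bfg, cde, cdi, cfh, chi, deh, dfh, egh, ghi

Hence C_0 ≅ Z^9, C_1 ≅ Z^27, C_2 ≅ Z^18.

Boundary ∂_1: C_1 → C_0 sends each edge [p,q] (with p < q) to q − p.
The 9×27 boundary matrix has rank 8 and Smith normal form diag(1,1,1,1,1,1,1,1).

Boundary ∂_2: C_2 → C_1 sends each 2-simplex [p,q,r] to [q,r] − [p,r] + [p,q]. For instance
  ∂chi = hi − ci + ch,
  ∂acf = cf − af + ac.
The resulting 27×18 matrix has rank 18, and its Smith normal form has invariant factors (1,1,1,1,1,1,1,1,1,1,1,1,1,1,1,1,1,2).

Computing H_k = (kernel of ∂_k) / (image of ∂_{k+1}):

  H_0: rank C_0 − rank ∂_1 = 9 − 8 = 1, and the invariant factors of ∂_1 are all 1, so H_0 ≅ Z.
  H_1: rank ker ∂_1 − rank ∂_2 = (27 − 8) − 18 = 1, and ∂_2 has invariant factor 2 > 1, so H_1 ≅ Z ⊕ Z/2.
  H_2: rank ker ∂_2 − rank ∂_3 = (18 − 18) − 0 = 0, and there is no ∂_3, so H_2 ≅ 0.

As a check, the Euler characteristic is 9 − 27 + 18 = 0, which agrees with 1 − 1 + 0 = 0.

H_0 ≅ Z,  H_1 ≅ Z ⊕ Z/2,  H_2 = 0.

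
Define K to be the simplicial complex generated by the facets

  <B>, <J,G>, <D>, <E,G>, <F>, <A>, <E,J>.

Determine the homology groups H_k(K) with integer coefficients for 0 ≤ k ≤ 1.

Order the vertices as A < B < D < E < F < G < J. Listing each simplex with vertices in this order, K has dimension 1 with simplices:

  0-simplices (7): A, B, D, E, F, G, J
  1-simplices (3): EG, EJ, GJ

so the chain groups are C_0 ≅ Z^7, C_1 ≅ Z^3.

Boundary ∂_1: C_1 → C_0 sends each edge [p,q] (with p < q) to q − p. For instance
  ∂EG = G − E.
The resulting 7×3 matrix has rank 2, and its Smith normal form has invariant factors (1,1).

Now H_k = ker ∂_k / im ∂_{k+1}, so:

  H_0: rank C_0 − rank ∂_1 = 7 − 2 = 5, and the invariant factors of ∂_1 are all 1, so H_0 = Z^5.
  H_1: rank ker ∂_1 − rank ∂_2 = (3 − 2) − 0 = 1, and there is no ∂_2, so H_1 = Z.

H_0 = Z^5,  H_1 = Z.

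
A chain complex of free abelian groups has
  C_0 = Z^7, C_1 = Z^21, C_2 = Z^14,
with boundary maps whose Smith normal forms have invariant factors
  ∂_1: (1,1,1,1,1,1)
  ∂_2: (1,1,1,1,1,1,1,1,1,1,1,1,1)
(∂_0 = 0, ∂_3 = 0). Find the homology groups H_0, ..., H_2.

H_0: b_0 = 7 − 0 − 6 = 1; torsion from ∂_1 factors > 1: none. So H_0 = Z.
H_1: b_1 = 21 − 6 − 13 = 2; torsion from ∂_2 factors > 1: none. So H_1 = Z^2.
H_2: b_2 = 14 − 13 − 0 = 1; torsion from ∂_3 factors > 1: none. So H_2 = Z.

H_0 = Z,  H_1 = Z^2,  H_2 = Z.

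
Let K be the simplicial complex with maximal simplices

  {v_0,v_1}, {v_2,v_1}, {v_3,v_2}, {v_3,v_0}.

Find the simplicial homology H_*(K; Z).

H_0 ≅ Z,  H_1 ≅ Z.

Fix the vertex order v_0 < v_1 < v_2 < v_3 and write every simplex with vertices in increasing order. Then dim K = 1 and the simplices of K are:

  0-simplices (4): [v_0], [v_1], [v_2], [v_3]
  1-simplices (4): [v_0,v_1], [v_0,v_3], [v_1,v_2], [v_2,v_3]

so the chain groups are C_0 ≅ Z^4, C_1 ≅ Z^4.

The boundary map ∂_1: C_1 → C_0 is given by ∂[p,q] = [q] − [p].
The 4×4 boundary matrix has rank 3 and Smith normal form diag(1,1,1).

From H_k ≅ ker(∂_k) / im(∂_{k+1}) we obtain:

  H_0: rank C_0 − rank ∂_1 = 4 − 3 = 1, and the invariant factors of ∂_1 are all 1, so H_0 ≅ Z.
  H_1: rank ker ∂_1 − rank ∂_2 = (4 − 3) − 0 = 1, and there is no ∂_2, so H_1 ≅ Z.

As a check, the Euler characteristic is 4 − 4 = 0, which agrees with 1 − 1 = 0.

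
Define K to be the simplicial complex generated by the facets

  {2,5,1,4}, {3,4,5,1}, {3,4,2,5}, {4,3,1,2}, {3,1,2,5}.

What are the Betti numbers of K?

b_0 = 1, b_1 = 0, b_2 = 0, b_3 = 1.

We work with the vertex ordering 1 < 2 < 3 < 4 < 5. The simplices of K, each written with vertices in increasing order, are:

  0-simplices (5): [1], [2], [3], [4], [5]
  1-simplices (10): [1,2], [1,3], [1,4], [1,5], [2,3], [2,4], [2,5], [3,4], [3,5], [4,5]
  2-simplices (10): [1,2,3], [1,2,4], [1,2,5], [1,3,4], [1,3,5], [1,4,5], [2,3,4], [2,3,5], [2,4,5], [3,4,5]
  3-simplices (5): [1,2,3,4], [1,2,3,5], [1,2,4,5], [1,3,4,5], [2,3,4,5]

so the chain groups are C_0 ≅ Z^5, C_1 ≅ Z^10, C_2 ≅ Z^10, C_3 ≅ Z^5.

∂_1: C_1 → C_0 maps an edge to its endpoints' difference, ∂[p,q] = q − p.
As a 5×10 matrix over Z this has rank 4, with invariant factors (1,1,1,1).

The boundary map ∂_2: C_2 → C_1 sends each 2-simplex [p,q,r] to [q,r] − [p,r] + [p,q]. For instance
  ∂[3,4,5] = [4,5] − [3,5] + [3,4],
  ∂[2,3,4] = [3,4] − [2,4] + [2,3].
This gives a 10×10 integer matrix of rank 6; reducing to Smith normal form yields diagonal entries (1,1,1,1,1,1).

∂_3: C_3 → C_2 sends each 3-simplex σ to the alternating sum Σ_i (−1)^i (σ with its i-th vertex removed). For instance
  ∂[1,3,4,5] = [3,4,5] − [1,4,5] + [1,3,5] − [1,3,4],
  ∂[1,2,3,4] = [2,3,4] − [1,3,4] + [1,2,4] − [1,2,3].
This gives a 10×5 integer matrix of rank 4; reducing to Smith normal form yields diagonal entries (1,1,1,1).

Now H_k = ker ∂_k / im ∂_{k+1}, so:

  H_0: rank C_0 − rank ∂_1 = 5 − 4 = 1, and the invariant factors of ∂_1 are all 1, so H_0 ≅ Z.
  H_1: rank ker ∂_1 − rank ∂_2 = (10 − 4) − 6 = 0, and the invariant factors of ∂_2 are all 1, so H_1 ≅ 0.
  H_2: rank ker ∂_2 − rank ∂_3 = (10 − 6) − 4 = 0, and the invariant factors of ∂_3 are all 1, so H_2 ≅ 0.
  H_3: rank ker ∂_3 − rank ∂_4 = (5 − 4) − 0 = 1, and there is no ∂_4, so H_3 ≅ Z.

Hence the Betti numbers are b_0 = 1, b_1 = 0, b_2 = 0, b_3 = 1.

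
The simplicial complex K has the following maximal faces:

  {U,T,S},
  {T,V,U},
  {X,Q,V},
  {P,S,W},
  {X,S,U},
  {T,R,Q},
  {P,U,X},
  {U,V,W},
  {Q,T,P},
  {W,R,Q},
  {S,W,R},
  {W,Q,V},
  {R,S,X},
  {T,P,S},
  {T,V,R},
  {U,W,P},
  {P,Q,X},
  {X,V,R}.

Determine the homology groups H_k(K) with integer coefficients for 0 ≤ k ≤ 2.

H_0 = Z,  H_1 = Z ⊕ Z/2,  H_2 = 0.

Order the vertices as P < Q < R < S < T < U < V < W < X. Listing each simplex with vertices in this order, K has dimension 2 with simplices:

  0-simplices (9): P, Q, R, S, T, U, V, W, X
  1-simplices (27): PQ, PS, PT, PU, PW, PX, QR, QT, QV, QW, QX, RS, RT, RV, RW, RX, ST, SU, SW, SX, TU, TV, UV, UW, UX, VW, VX
  2-simplices (18): PQT, PQX, PST, PSW, PUW, PUX, QRT, QRW, QVW, QVX, RSW, RSX, RTV, RVX, STU, SUX, TUV, UVW

Hence C_0 ≅ Z^9, C_1 ≅ Z^27, C_2 ≅ Z^18.

The boundary map ∂_1: C_1 → C_0 maps an edge to its endpoints' difference, ∂[p,q] = q − p. For instance
  ∂QX = X − Q.
The resulting 9×27 matrix has rank 8, and its Smith normal form has invariant factors (1,1,1,1,1,1,1,1).

∂_2: C_2 → C_1 sends each 2-simplex [p,q,r] to [q,r] − [p,r] + [p,q]. For instance
  ∂RTV = TV − RV + RT,
  ∂SUX = UX − SX + SU.
This gives a 27×18 integer matrix of rank 18; reducing to Smith normal form yields diagonal entries (1,1,1,1,1,1,1,1,1,1,1,1,1,1,1,1,1,2).

From H_k ≅ ker(∂_k) / im(∂_{k+1}) we obtain:

  H_0: rank C_0 − rank ∂_1 = 9 − 8 = 1, and the invariant factors of ∂_1 are all 1, so H_0 = Z.
  H_1: rank ker ∂_1 − rank ∂_2 = (27 − 8) − 18 = 1, and ∂_2 has invariant factor 2 > 1, so H_1 = Z ⊕ Z/2.
  H_2: rank ker ∂_2 − rank ∂_3 = (18 − 18) − 0 = 0, and there is no ∂_3, so H_2 = 0.

(K is a triangulation of the Klein bottle.)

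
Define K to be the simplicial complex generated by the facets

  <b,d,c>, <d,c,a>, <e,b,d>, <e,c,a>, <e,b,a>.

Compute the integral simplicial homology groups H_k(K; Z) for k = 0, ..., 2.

Take the total order a < b < c < d < e on the vertex set. Then K (dimension 2) consists of the simplices:

  0-simplices (5): a, b, c, d, e
  1-simplices (10): ab, ac, ad, ae, bc, bd, be, cd, ce, de
  2-simplices (5): abe, acd, ace, bcd, bde

so the chain groups are C_0 ≅ Z^5, C_1 ≅ Z^10, C_2 ≅ Z^5.

The boundary map ∂_1: C_1 → C_0 is given by ∂[p,q] = [q] − [p]. For instance
  ∂ae = e − a.
As a 5×10 matrix over Z this has rank 4, with invariant factors (1,1,1,1).

Boundary ∂_2: C_2 → C_1 sends each 2-simplex [p,q,r] to [q,r] − [p,r] + [p,q]. For instance
  ∂ace = ce − ae + ac,
  ∂acd = cd − ad + ac.
As a 10×5 matrix over Z this has rank 5, with invariant factors (1,1,1,1,1).

Reading off H_k = ker ∂_k / im ∂_{k+1}:

  H_0: rank C_0 − rank ∂_1 = 5 − 4 = 1, and the invariant factors of ∂_1 are all 1, so H_0 ≅ Z.
  H_1: rank ker ∂_1 − rank ∂_2 = (10 − 4) − 5 = 1, and the invariant factors of ∂_2 are all 1, so H_1 ≅ Z.
  H_2: rank ker ∂_2 − rank ∂_3 = (5 − 5) − 0 = 0, and there is no ∂_3, so H_2 ≅ 0.

H_0 = Z,  H_1 = Z,  H_2 = 0.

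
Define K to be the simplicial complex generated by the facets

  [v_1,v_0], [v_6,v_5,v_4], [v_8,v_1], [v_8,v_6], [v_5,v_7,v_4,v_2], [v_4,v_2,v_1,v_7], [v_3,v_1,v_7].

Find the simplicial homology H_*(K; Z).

H_0 ≅ Z,  H_1 ≅ Z,  H_2 = 0,  H_3 = 0.

Order the vertices as v_0 < v_1 < v_2 < v_3 < v_4 < v_5 < v_6 < v_7 < v_8. Listing each simplex with vertices in this order, K has dimension 3 with simplices:

  0-simplices (9): [v_0], [v_1], [v_2], [v_3], [v_4], [v_5], [v_6], [v_7], [v_8]
  1-simplices (16): (16 of them)
  2-simplices (9): [v_1,v_2,v_4], [v_1,v_2,v_7], [v_1,v_3,v_7], [v_1,v_4,v_7], [v_2,v_4,v_5], [v_2,v_4,v_7], [v_2,v_5,v_7], [v_4,v_5,v_6], [v_4,v_5,v_7]
  3-simplices (2): [v_1,v_2,v_4,v_7], [v_2,v_4,v_5,v_7]

giving chain groups C_0 ≅ Z^9, C_1 ≅ Z^16, C_2 ≅ Z^9, C_3 ≅ Z^2.

∂_1: C_1 → C_0 maps an edge to its endpoints' difference, ∂[p,q] = q − p.
The resulting 9×16 matrix has rank 8, and its Smith normal form has invariant factors (1,1,1,1,1,1,1,1).

∂_2: C_2 → C_1 sends each 2-simplex [p,q,r] to [q,r] − [p,r] + [p,q]. For instance
  ∂[v_1,v_3,v_7] = [v_3,v_7] − [v_1,v_7] + [v_1,v_3],
  ∂[v_2,v_4,v_7] = [v_4,v_7] − [v_2,v_7] + [v_2,v_4].
The resulting 16×9 matrix has rank 7, and its Smith normal form has invariant factors (1,1,1,1,1,1,1).

The boundary map ∂_3: C_3 → C_2 sends each 3-simplex σ to the alternating sum Σ_i (−1)^i (σ with its i-th vertex removed). For instance
  ∂[v_1,v_2,v_4,v_7] = [v_2,v_4,v_7] − [v_1,v_4,v_7] + [v_1,v_2,v_7] − [v_1,v_2,v_4],
  ∂[v_2,v_4,v_5,v_7] = [v_4,v_5,v_7] − [v_2,v_5,v_7] + [v_2,v_4,v_7] − [v_2,v_4,v_5].
As a 9×2 matrix over Z this has rank 2, with invariant factors (1,1).

Reading off H_k = ker ∂_k / im ∂_{k+1}:

  H_0: rank C_0 − rank ∂_1 = 9 − 8 = 1, and the invariant factors of ∂_1 are all 1, so H_0 = Z.
  H_1: rank ker ∂_1 − rank ∂_2 = (16 − 8) − 7 = 1, and the invariant factors of ∂_2 are all 1, so H_1 = Z.
  H_2: rank ker ∂_2 − rank ∂_3 = (9 − 7) − 2 = 0, and the invariant factors of ∂_3 are all 1, so H_2 = 0.
  H_3: rank ker ∂_3 − rank ∂_4 = (2 − 2) − 0 = 0, and there is no ∂_4, so H_3 = 0.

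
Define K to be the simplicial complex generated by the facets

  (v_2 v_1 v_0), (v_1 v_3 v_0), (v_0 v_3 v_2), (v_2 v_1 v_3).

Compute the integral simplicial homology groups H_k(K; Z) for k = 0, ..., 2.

Order the vertices as v_0 < v_1 < v_2 < v_3. Listing each simplex with vertices in this order, K has dimension 2 with simplices:

  0-simplices (4): [v_0], [v_1], [v_2], [v_3]
  1-simplices (6): [v_0,v_1], [v_0,v_2], [v_0,v_3], [v_1,v_2], [v_1,v_3], [v_2,v_3]
  2-simplices (4): [v_0,v_1,v_2], [v_0,v_1,v_3], [v_0,v_2,v_3], [v_1,v_2,v_3]

Hence C_0 ≅ Z^4, C_1 ≅ Z^6, C_2 ≅ Z^4.

The boundary map ∂_1: C_1 → C_0 sends each edge [p,q] (with p < q) to q − p.
This gives a 4×6 integer matrix of rank 3; reducing to Smith normal form yields diagonal entries (1,1,1).

∂_2: C_2 → C_1 maps a triangle to the signed sum of its edges. For instance
  ∂[v_0,v_1,v_2] = [v_1,v_2] − [v_0,v_2] + [v_0,v_1],
  ∂[v_0,v_1,v_3] = [v_1,v_3] − [v_0,v_3] + [v_0,v_1].
The resulting 6×4 matrix has rank 3, and its Smith normal form has invariant factors (1,1,1).

Computing H_k = (kernel of ∂_k) / (image of ∂_{k+1}):

  H_0: rank C_0 − rank ∂_1 = 4 − 3 = 1, and the invariant factors of ∂_1 are all 1, so H_0 ≅ Z.
  H_1: rank ker ∂_1 − rank ∂_2 = (6 − 3) − 3 = 0, and the invariant factors of ∂_2 are all 1, so H_1 ≅ 0.
  H_2: rank ker ∂_2 − rank ∂_3 = (4 − 3) − 0 = 1, and there is no ∂_3, so H_2 ≅ Z.

H_0 = Z,  H_1 = 0,  H_2 = Z.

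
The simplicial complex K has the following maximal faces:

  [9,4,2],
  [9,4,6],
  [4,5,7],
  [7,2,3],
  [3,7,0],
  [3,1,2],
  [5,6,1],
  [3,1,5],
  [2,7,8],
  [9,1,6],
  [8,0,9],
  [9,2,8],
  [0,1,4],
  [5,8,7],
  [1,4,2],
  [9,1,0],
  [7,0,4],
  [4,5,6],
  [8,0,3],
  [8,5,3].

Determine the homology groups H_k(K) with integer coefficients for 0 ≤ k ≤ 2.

We work with the vertex ordering 0 < 1 < 2 < 3 < 4 < 5 < 6 < 7 < 8 < 9. The simplices of K, each written with vertices in increasing order, are:

  0-simplices (10): [0], [1], [2], [3], [4], [5], [6], [7], [8], [9]
  1-simplices (30): (30 of them)
  2-simplices (20): (20 of them)

giving chain groups C_0 ≅ Z^10, C_1 ≅ Z^30, C_2 ≅ Z^20.

Boundary ∂_1: C_1 → C_0 sends each edge [p,q] (with p < q) to q − p. For instance
  ∂[7,8] = [8] − [7].
This gives a 10×30 integer matrix of rank 9; reducing to Smith normal form yields diagonal entries (1,1,1,1,1,1,1,1,1).

The boundary map ∂_2: C_2 → C_1 sends each 2-simplex [p,q,r] to [q,r] − [p,r] + [p,q]. For instance
  ∂[4,5,6] = [5,6] − [4,6] + [4,5],
  ∂[2,3,7] = [3,7] − [2,7] + [2,3].
This gives a 30×20 integer matrix of rank 20; reducing to Smith normal form yields diagonal entries (1,1,1,1,1,1,1,1,1,1,1,1,1,1,1,1,1,1,1,2).

Reading off H_k = ker ∂_k / im ∂_{k+1}:

  H_0: rank C_0 − rank ∂_1 = 10 − 9 = 1, and the invariant factors of ∂_1 are all 1, so H_0 = Z.
  H_1: rank ker ∂_1 − rank ∂_2 = (30 − 9) − 20 = 1, and ∂_2 has invariant factor 2 > 1, so H_1 = Z ⊕ Z/2Z.
  H_2: rank ker ∂_2 − rank ∂_3 = (20 − 20) − 0 = 0, and there is no ∂_3, so H_2 = 0.

As a check, the Euler characteristic is 10 − 30 + 20 = 0, which agrees with 1 − 1 + 0 = 0.
(K is a triangulation of the Klein bottle.)

H_0 = Z,  H_1 = Z ⊕ Z/2Z,  H_2 = 0.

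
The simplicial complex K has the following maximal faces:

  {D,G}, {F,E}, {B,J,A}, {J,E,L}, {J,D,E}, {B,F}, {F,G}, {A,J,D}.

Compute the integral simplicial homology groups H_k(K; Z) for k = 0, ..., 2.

We work with the vertex ordering A < B < D < E < F < G < J < L. The simplices of K, each written with vertices in increasing order, are:

  0-simplices (8): A, B, D, E, F, G, J, L
  1-simplices (13): AB, AD, AJ, BF, BJ, DE, DG, DJ, EF, EJ, EL, FG, JL
  2-simplices (4): ABJ, ADJ, DEJ, EJL

Hence C_0 ≅ Z^8, C_1 ≅ Z^13, C_2 ≅ Z^4.

∂_1: C_1 → C_0 maps an edge to its endpoints' difference, ∂[p,q] = q − p. For instance
  ∂EL = L − E.
The resulting 8×13 matrix has rank 7, and its Smith normal form has invariant factors (1,1,1,1,1,1,1).

∂_2: C_2 → C_1 sends each 2-simplex [p,q,r] to [q,r] − [p,r] + [p,q]. For instance
  ∂EJL = JL − EL + EJ,
  ∂ADJ = DJ − AJ + AD.
The resulting 13×4 matrix has rank 4, and its Smith normal form has invariant factors (1,1,1,1).

Now H_k = ker ∂_k / im ∂_{k+1}, so:

  H_0: rank C_0 − rank ∂_1 = 8 − 7 = 1, and the invariant factors of ∂_1 are all 1, so H_0 = Z.
  H_1: rank ker ∂_1 − rank ∂_2 = (13 − 7) − 4 = 2, and the invariant factors of ∂_2 are all 1, so H_1 = Z^2.
  H_2: rank ker ∂_2 − rank ∂_3 = (4 − 4) − 0 = 0, and there is no ∂_3, so H_2 = 0.

As a check, the Euler characteristic is 8 − 13 + 4 = -1, which agrees with 1 − 2 + 0 = -1.

H_0 = Z,  H_1 = Z^2,  H_2 = 0.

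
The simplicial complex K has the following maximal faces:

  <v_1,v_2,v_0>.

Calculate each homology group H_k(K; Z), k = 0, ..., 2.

H_0 ≅ Z,  H_1 = 0,  H_2 = 0.

We work with the vertex ordering v_0 < v_1 < v_2. The simplices of K, each written with vertices in increasing order, are:

  0-simplices (3): [v_0], [v_1], [v_2]
  1-simplices (3): [v_0,v_1], [v_0,v_2], [v_1,v_2]
  2-simplices (1): [v_0,v_1,v_2]

Hence C_0 ≅ Z^3, C_1 ≅ Z^3, C_2 ≅ Z^1.

The boundary map ∂_1: C_1 → C_0 is given by ∂[p,q] = [q] − [p]. For instance
  ∂[v_1,v_2] = [v_2] − [v_1].
This gives a 3×3 integer matrix of rank 2; reducing to Smith normal form yields diagonal entries (1,1).

∂_2: C_2 → C_1 maps a triangle to the signed sum of its edges. For instance
  ∂[v_0,v_1,v_2] = [v_1,v_2] − [v_0,v_2] + [v_0,v_1].
The 3×1 boundary matrix has rank 1 and Smith normal form diag(1).

Now H_k = ker ∂_k / im ∂_{k+1}, so:

  H_0: rank C_0 − rank ∂_1 = 3 − 2 = 1, and the invariant factors of ∂_1 are all 1, so H_0 = Z.
  H_1: rank ker ∂_1 − rank ∂_2 = (3 − 2) − 1 = 0, and the invariant factors of ∂_2 are all 1, so H_1 = 0.
  H_2: rank ker ∂_2 − rank ∂_3 = (1 − 1) − 0 = 0, and there is no ∂_3, so H_2 = 0.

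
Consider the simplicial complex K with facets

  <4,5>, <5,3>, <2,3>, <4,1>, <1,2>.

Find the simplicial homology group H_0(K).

Order the vertices as 1 < 2 < 3 < 4 < 5. Listing each simplex with vertices in this order, K has dimension 1 with simplices:

  0-simplices (5): [1], [2], [3], [4], [5]
  1-simplices (5): [1,2], [1,4], [2,3], [3,5], [4,5]

so the chain groups are C_0 ≅ Z^5, C_1 ≅ Z^5.

Boundary ∂_1: C_1 → C_0 is given by ∂[p,q] = [q] − [p]. For instance
  ∂[4,5] = [5] − [4].
The resulting 5×5 matrix has rank 4, and its Smith normal form has invariant factors (1,1,1,1).

Computing H_k = (kernel of ∂_k) / (image of ∂_{k+1}):

  H_0: rank C_0 − rank ∂_1 = 5 − 4 = 1, and the invariant factors of ∂_1 are all 1, so H_0 = Z.

(K is a triangulation of the circle S^1.)

H_0 = Z.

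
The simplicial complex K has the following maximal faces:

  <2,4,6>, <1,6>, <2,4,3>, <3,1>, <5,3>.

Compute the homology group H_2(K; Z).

H_2 ≅ 0.

We work with the vertex ordering 1 < 2 < 3 < 4 < 5 < 6. The simplices of K, each written with vertices in increasing order, are:

  0-simplices (6): [1], [2], [3], [4], [5], [6]
  1-simplices (8): [1,3], [1,6], [2,3], [2,4], [2,6], [3,4], [3,5], [4,6]
  2-simplices (2): [2,3,4], [2,4,6]

giving chain groups C_0 ≅ Z^6, C_1 ≅ Z^8, C_2 ≅ Z^2.

∂_1: C_1 → C_0 maps an edge to its endpoints' difference, ∂[p,q] = q − p.
This gives a 6×8 integer matrix of rank 5; reducing to Smith normal form yields diagonal entries (1,1,1,1,1).

∂_2: C_2 → C_1 maps a triangle to the signed sum of its edges. For instance
  ∂[2,3,4] = [3,4] − [2,4] + [2,3],
  ∂[2,4,6] = [4,6] − [2,6] + [2,4].
The 8×2 boundary matrix has rank 2 and Smith normal form diag(1,1).

Now H_k = ker ∂_k / im ∂_{k+1}, so:

  H_2: rank ker ∂_2 − rank ∂_3 = (2 − 2) − 0 = 0, and there is no ∂_3, so H_2 = 0.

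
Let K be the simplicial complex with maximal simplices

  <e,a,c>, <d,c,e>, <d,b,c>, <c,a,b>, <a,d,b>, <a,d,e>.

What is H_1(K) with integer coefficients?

We work with the vertex ordering a < b < c < d < e. The simplices of K, each written with vertices in increasing order, are:

  0-simplices (5): a, b, c, d, e
  1-simplices (9): ab, ac, ad, ae, bc, bd, cd, ce, de
  2-simplices (6): abc, abd, ace, ade, bcd, cde

giving chain groups C_0 ≅ Z^5, C_1 ≅ Z^9, C_2 ≅ Z^6.

Boundary ∂_1: C_1 → C_0 maps an edge to its endpoints' difference, ∂[p,q] = q − p. For instance
  ∂de = e − d.
The resulting 5×9 matrix has rank 4, and its Smith normal form has invariant factors (1,1,1,1).

Boundary ∂_2: C_2 → C_1 maps a triangle to the signed sum of its edges. For instance
  ∂ade = de − ae + ad,
  ∂ace = ce − ae + ac.
The 9×6 boundary matrix has rank 5 and Smith normal form diag(1,1,1,1,1).

From H_k ≅ ker(∂_k) / im(∂_{k+1}) we obtain:

  H_1: rank ker ∂_1 − rank ∂_2 = (9 − 4) − 5 = 0, and the invariant factors of ∂_2 are all 1, so H_1 ≅ 0.

(K is a triangulation of the 2-sphere S^2.)

H_1 = 0.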